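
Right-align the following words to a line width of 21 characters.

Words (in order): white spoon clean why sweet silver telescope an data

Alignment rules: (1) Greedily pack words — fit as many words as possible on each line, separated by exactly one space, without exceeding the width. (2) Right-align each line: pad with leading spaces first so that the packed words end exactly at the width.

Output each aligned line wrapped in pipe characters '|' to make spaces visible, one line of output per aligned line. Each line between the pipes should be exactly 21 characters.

Line 1: ['white', 'spoon', 'clean', 'why'] (min_width=21, slack=0)
Line 2: ['sweet', 'silver'] (min_width=12, slack=9)
Line 3: ['telescope', 'an', 'data'] (min_width=17, slack=4)

Answer: |white spoon clean why|
|         sweet silver|
|    telescope an data|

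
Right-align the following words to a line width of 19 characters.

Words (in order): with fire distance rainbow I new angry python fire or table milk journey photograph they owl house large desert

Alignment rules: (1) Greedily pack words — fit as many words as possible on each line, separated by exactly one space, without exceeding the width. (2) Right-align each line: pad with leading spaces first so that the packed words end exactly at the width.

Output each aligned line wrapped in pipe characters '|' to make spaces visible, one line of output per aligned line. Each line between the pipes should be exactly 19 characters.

Answer: | with fire distance|
|rainbow I new angry|
|     python fire or|
| table milk journey|
|photograph they owl|
| house large desert|

Derivation:
Line 1: ['with', 'fire', 'distance'] (min_width=18, slack=1)
Line 2: ['rainbow', 'I', 'new', 'angry'] (min_width=19, slack=0)
Line 3: ['python', 'fire', 'or'] (min_width=14, slack=5)
Line 4: ['table', 'milk', 'journey'] (min_width=18, slack=1)
Line 5: ['photograph', 'they', 'owl'] (min_width=19, slack=0)
Line 6: ['house', 'large', 'desert'] (min_width=18, slack=1)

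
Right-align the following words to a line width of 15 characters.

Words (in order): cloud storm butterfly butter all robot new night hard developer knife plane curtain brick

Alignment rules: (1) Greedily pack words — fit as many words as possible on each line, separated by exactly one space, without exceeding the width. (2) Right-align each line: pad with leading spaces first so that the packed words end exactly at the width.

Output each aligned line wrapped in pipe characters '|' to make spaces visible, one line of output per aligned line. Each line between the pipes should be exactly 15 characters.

Line 1: ['cloud', 'storm'] (min_width=11, slack=4)
Line 2: ['butterfly'] (min_width=9, slack=6)
Line 3: ['butter', 'all'] (min_width=10, slack=5)
Line 4: ['robot', 'new', 'night'] (min_width=15, slack=0)
Line 5: ['hard', 'developer'] (min_width=14, slack=1)
Line 6: ['knife', 'plane'] (min_width=11, slack=4)
Line 7: ['curtain', 'brick'] (min_width=13, slack=2)

Answer: |    cloud storm|
|      butterfly|
|     butter all|
|robot new night|
| hard developer|
|    knife plane|
|  curtain brick|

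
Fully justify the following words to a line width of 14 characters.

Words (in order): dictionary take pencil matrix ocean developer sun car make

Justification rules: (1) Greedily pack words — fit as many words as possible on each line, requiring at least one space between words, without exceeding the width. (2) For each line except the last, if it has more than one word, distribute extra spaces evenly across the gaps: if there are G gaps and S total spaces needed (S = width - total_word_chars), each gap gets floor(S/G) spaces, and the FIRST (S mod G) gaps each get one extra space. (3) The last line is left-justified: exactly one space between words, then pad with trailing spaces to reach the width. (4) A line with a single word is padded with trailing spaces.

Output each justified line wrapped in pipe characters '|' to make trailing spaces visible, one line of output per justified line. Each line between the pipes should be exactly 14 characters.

Answer: |dictionary    |
|take    pencil|
|matrix   ocean|
|developer  sun|
|car make      |

Derivation:
Line 1: ['dictionary'] (min_width=10, slack=4)
Line 2: ['take', 'pencil'] (min_width=11, slack=3)
Line 3: ['matrix', 'ocean'] (min_width=12, slack=2)
Line 4: ['developer', 'sun'] (min_width=13, slack=1)
Line 5: ['car', 'make'] (min_width=8, slack=6)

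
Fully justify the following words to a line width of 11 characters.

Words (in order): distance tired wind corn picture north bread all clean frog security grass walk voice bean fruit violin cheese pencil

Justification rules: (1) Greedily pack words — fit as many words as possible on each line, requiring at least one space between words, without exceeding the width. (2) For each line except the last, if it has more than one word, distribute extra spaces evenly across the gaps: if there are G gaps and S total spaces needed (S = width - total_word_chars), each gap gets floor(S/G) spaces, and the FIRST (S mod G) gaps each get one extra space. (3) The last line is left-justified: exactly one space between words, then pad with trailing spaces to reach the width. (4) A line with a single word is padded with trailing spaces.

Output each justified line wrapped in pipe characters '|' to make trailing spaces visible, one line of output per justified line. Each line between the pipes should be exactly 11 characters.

Answer: |distance   |
|tired  wind|
|corn       |
|picture    |
|north bread|
|all   clean|
|frog       |
|security   |
|grass  walk|
|voice  bean|
|fruit      |
|violin     |
|cheese     |
|pencil     |

Derivation:
Line 1: ['distance'] (min_width=8, slack=3)
Line 2: ['tired', 'wind'] (min_width=10, slack=1)
Line 3: ['corn'] (min_width=4, slack=7)
Line 4: ['picture'] (min_width=7, slack=4)
Line 5: ['north', 'bread'] (min_width=11, slack=0)
Line 6: ['all', 'clean'] (min_width=9, slack=2)
Line 7: ['frog'] (min_width=4, slack=7)
Line 8: ['security'] (min_width=8, slack=3)
Line 9: ['grass', 'walk'] (min_width=10, slack=1)
Line 10: ['voice', 'bean'] (min_width=10, slack=1)
Line 11: ['fruit'] (min_width=5, slack=6)
Line 12: ['violin'] (min_width=6, slack=5)
Line 13: ['cheese'] (min_width=6, slack=5)
Line 14: ['pencil'] (min_width=6, slack=5)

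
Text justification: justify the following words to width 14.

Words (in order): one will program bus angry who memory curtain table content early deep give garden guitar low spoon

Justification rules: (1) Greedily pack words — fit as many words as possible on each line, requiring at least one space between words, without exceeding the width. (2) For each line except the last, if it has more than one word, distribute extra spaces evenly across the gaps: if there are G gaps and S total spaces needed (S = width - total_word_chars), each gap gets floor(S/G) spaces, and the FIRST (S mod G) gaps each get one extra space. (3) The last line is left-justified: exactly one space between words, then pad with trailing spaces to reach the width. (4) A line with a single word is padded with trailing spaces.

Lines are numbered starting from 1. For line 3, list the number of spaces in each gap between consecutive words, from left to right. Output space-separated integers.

Line 1: ['one', 'will'] (min_width=8, slack=6)
Line 2: ['program', 'bus'] (min_width=11, slack=3)
Line 3: ['angry', 'who'] (min_width=9, slack=5)
Line 4: ['memory', 'curtain'] (min_width=14, slack=0)
Line 5: ['table', 'content'] (min_width=13, slack=1)
Line 6: ['early', 'deep'] (min_width=10, slack=4)
Line 7: ['give', 'garden'] (min_width=11, slack=3)
Line 8: ['guitar', 'low'] (min_width=10, slack=4)
Line 9: ['spoon'] (min_width=5, slack=9)

Answer: 6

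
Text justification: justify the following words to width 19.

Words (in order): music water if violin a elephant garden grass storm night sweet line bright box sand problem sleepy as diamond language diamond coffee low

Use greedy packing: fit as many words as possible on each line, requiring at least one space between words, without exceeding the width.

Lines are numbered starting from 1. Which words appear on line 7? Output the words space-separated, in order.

Line 1: ['music', 'water', 'if'] (min_width=14, slack=5)
Line 2: ['violin', 'a', 'elephant'] (min_width=17, slack=2)
Line 3: ['garden', 'grass', 'storm'] (min_width=18, slack=1)
Line 4: ['night', 'sweet', 'line'] (min_width=16, slack=3)
Line 5: ['bright', 'box', 'sand'] (min_width=15, slack=4)
Line 6: ['problem', 'sleepy', 'as'] (min_width=17, slack=2)
Line 7: ['diamond', 'language'] (min_width=16, slack=3)
Line 8: ['diamond', 'coffee', 'low'] (min_width=18, slack=1)

Answer: diamond language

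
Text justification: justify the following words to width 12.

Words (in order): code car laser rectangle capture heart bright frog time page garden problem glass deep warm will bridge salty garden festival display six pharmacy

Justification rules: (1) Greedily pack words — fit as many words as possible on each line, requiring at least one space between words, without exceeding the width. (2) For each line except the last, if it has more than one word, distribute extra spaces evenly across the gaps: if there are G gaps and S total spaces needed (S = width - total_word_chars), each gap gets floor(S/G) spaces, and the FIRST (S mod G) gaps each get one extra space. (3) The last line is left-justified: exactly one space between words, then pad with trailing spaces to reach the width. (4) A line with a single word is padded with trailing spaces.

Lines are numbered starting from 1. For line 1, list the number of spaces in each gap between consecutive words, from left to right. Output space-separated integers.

Line 1: ['code', 'car'] (min_width=8, slack=4)
Line 2: ['laser'] (min_width=5, slack=7)
Line 3: ['rectangle'] (min_width=9, slack=3)
Line 4: ['capture'] (min_width=7, slack=5)
Line 5: ['heart', 'bright'] (min_width=12, slack=0)
Line 6: ['frog', 'time'] (min_width=9, slack=3)
Line 7: ['page', 'garden'] (min_width=11, slack=1)
Line 8: ['problem'] (min_width=7, slack=5)
Line 9: ['glass', 'deep'] (min_width=10, slack=2)
Line 10: ['warm', 'will'] (min_width=9, slack=3)
Line 11: ['bridge', 'salty'] (min_width=12, slack=0)
Line 12: ['garden'] (min_width=6, slack=6)
Line 13: ['festival'] (min_width=8, slack=4)
Line 14: ['display', 'six'] (min_width=11, slack=1)
Line 15: ['pharmacy'] (min_width=8, slack=4)

Answer: 5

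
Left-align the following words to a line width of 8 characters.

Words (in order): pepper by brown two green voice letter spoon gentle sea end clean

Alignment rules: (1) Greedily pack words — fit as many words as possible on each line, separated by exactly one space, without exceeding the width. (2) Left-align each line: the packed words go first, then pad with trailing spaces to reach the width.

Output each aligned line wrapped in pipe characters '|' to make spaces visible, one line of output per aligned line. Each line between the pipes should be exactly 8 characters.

Line 1: ['pepper'] (min_width=6, slack=2)
Line 2: ['by', 'brown'] (min_width=8, slack=0)
Line 3: ['two'] (min_width=3, slack=5)
Line 4: ['green'] (min_width=5, slack=3)
Line 5: ['voice'] (min_width=5, slack=3)
Line 6: ['letter'] (min_width=6, slack=2)
Line 7: ['spoon'] (min_width=5, slack=3)
Line 8: ['gentle'] (min_width=6, slack=2)
Line 9: ['sea', 'end'] (min_width=7, slack=1)
Line 10: ['clean'] (min_width=5, slack=3)

Answer: |pepper  |
|by brown|
|two     |
|green   |
|voice   |
|letter  |
|spoon   |
|gentle  |
|sea end |
|clean   |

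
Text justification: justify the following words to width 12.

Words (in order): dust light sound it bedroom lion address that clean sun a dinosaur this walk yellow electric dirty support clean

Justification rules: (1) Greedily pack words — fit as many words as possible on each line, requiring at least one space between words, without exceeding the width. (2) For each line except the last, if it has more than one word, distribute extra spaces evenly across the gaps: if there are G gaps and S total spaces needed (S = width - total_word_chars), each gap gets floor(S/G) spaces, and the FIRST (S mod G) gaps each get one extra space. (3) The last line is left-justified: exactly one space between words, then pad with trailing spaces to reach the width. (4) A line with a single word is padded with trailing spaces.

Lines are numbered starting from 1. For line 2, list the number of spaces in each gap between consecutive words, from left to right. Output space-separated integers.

Line 1: ['dust', 'light'] (min_width=10, slack=2)
Line 2: ['sound', 'it'] (min_width=8, slack=4)
Line 3: ['bedroom', 'lion'] (min_width=12, slack=0)
Line 4: ['address', 'that'] (min_width=12, slack=0)
Line 5: ['clean', 'sun', 'a'] (min_width=11, slack=1)
Line 6: ['dinosaur'] (min_width=8, slack=4)
Line 7: ['this', 'walk'] (min_width=9, slack=3)
Line 8: ['yellow'] (min_width=6, slack=6)
Line 9: ['electric'] (min_width=8, slack=4)
Line 10: ['dirty'] (min_width=5, slack=7)
Line 11: ['support'] (min_width=7, slack=5)
Line 12: ['clean'] (min_width=5, slack=7)

Answer: 5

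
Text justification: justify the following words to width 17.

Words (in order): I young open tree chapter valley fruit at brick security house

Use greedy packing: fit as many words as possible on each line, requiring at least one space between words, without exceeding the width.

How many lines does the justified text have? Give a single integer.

Answer: 4

Derivation:
Line 1: ['I', 'young', 'open', 'tree'] (min_width=17, slack=0)
Line 2: ['chapter', 'valley'] (min_width=14, slack=3)
Line 3: ['fruit', 'at', 'brick'] (min_width=14, slack=3)
Line 4: ['security', 'house'] (min_width=14, slack=3)
Total lines: 4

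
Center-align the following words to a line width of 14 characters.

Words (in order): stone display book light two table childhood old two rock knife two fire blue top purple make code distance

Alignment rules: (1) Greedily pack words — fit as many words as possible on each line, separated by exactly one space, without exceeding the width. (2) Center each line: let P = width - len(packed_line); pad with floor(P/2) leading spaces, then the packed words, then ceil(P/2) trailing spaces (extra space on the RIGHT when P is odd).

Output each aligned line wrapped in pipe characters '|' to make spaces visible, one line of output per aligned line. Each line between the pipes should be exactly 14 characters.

Answer: |stone display |
|book light two|
|    table     |
|childhood old |
|two rock knife|
|two fire blue |
|  top purple  |
|  make code   |
|   distance   |

Derivation:
Line 1: ['stone', 'display'] (min_width=13, slack=1)
Line 2: ['book', 'light', 'two'] (min_width=14, slack=0)
Line 3: ['table'] (min_width=5, slack=9)
Line 4: ['childhood', 'old'] (min_width=13, slack=1)
Line 5: ['two', 'rock', 'knife'] (min_width=14, slack=0)
Line 6: ['two', 'fire', 'blue'] (min_width=13, slack=1)
Line 7: ['top', 'purple'] (min_width=10, slack=4)
Line 8: ['make', 'code'] (min_width=9, slack=5)
Line 9: ['distance'] (min_width=8, slack=6)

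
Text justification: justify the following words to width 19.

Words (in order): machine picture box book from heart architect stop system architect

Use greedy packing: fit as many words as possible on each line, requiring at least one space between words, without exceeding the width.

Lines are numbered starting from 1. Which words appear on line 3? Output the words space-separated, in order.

Line 1: ['machine', 'picture', 'box'] (min_width=19, slack=0)
Line 2: ['book', 'from', 'heart'] (min_width=15, slack=4)
Line 3: ['architect', 'stop'] (min_width=14, slack=5)
Line 4: ['system', 'architect'] (min_width=16, slack=3)

Answer: architect stop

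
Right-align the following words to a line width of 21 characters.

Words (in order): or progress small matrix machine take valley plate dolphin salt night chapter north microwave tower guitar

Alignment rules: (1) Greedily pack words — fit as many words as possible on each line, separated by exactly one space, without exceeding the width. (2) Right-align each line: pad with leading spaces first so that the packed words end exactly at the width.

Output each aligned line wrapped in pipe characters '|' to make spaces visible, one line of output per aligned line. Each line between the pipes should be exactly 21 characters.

Answer: |    or progress small|
|  matrix machine take|
| valley plate dolphin|
|   salt night chapter|
|north microwave tower|
|               guitar|

Derivation:
Line 1: ['or', 'progress', 'small'] (min_width=17, slack=4)
Line 2: ['matrix', 'machine', 'take'] (min_width=19, slack=2)
Line 3: ['valley', 'plate', 'dolphin'] (min_width=20, slack=1)
Line 4: ['salt', 'night', 'chapter'] (min_width=18, slack=3)
Line 5: ['north', 'microwave', 'tower'] (min_width=21, slack=0)
Line 6: ['guitar'] (min_width=6, slack=15)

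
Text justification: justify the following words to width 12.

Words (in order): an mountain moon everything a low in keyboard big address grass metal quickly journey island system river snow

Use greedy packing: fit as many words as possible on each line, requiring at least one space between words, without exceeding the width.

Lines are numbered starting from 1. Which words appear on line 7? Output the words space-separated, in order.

Answer: grass metal

Derivation:
Line 1: ['an', 'mountain'] (min_width=11, slack=1)
Line 2: ['moon'] (min_width=4, slack=8)
Line 3: ['everything', 'a'] (min_width=12, slack=0)
Line 4: ['low', 'in'] (min_width=6, slack=6)
Line 5: ['keyboard', 'big'] (min_width=12, slack=0)
Line 6: ['address'] (min_width=7, slack=5)
Line 7: ['grass', 'metal'] (min_width=11, slack=1)
Line 8: ['quickly'] (min_width=7, slack=5)
Line 9: ['journey'] (min_width=7, slack=5)
Line 10: ['island'] (min_width=6, slack=6)
Line 11: ['system', 'river'] (min_width=12, slack=0)
Line 12: ['snow'] (min_width=4, slack=8)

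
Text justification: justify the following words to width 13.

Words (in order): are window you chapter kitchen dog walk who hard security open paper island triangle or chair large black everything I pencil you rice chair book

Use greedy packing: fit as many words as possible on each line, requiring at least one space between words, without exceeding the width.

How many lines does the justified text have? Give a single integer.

Answer: 13

Derivation:
Line 1: ['are', 'window'] (min_width=10, slack=3)
Line 2: ['you', 'chapter'] (min_width=11, slack=2)
Line 3: ['kitchen', 'dog'] (min_width=11, slack=2)
Line 4: ['walk', 'who', 'hard'] (min_width=13, slack=0)
Line 5: ['security', 'open'] (min_width=13, slack=0)
Line 6: ['paper', 'island'] (min_width=12, slack=1)
Line 7: ['triangle', 'or'] (min_width=11, slack=2)
Line 8: ['chair', 'large'] (min_width=11, slack=2)
Line 9: ['black'] (min_width=5, slack=8)
Line 10: ['everything', 'I'] (min_width=12, slack=1)
Line 11: ['pencil', 'you'] (min_width=10, slack=3)
Line 12: ['rice', 'chair'] (min_width=10, slack=3)
Line 13: ['book'] (min_width=4, slack=9)
Total lines: 13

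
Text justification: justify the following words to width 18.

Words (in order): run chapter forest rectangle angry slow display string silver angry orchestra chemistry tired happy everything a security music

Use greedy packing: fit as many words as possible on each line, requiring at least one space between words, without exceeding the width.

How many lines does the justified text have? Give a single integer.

Line 1: ['run', 'chapter', 'forest'] (min_width=18, slack=0)
Line 2: ['rectangle', 'angry'] (min_width=15, slack=3)
Line 3: ['slow', 'display'] (min_width=12, slack=6)
Line 4: ['string', 'silver'] (min_width=13, slack=5)
Line 5: ['angry', 'orchestra'] (min_width=15, slack=3)
Line 6: ['chemistry', 'tired'] (min_width=15, slack=3)
Line 7: ['happy', 'everything', 'a'] (min_width=18, slack=0)
Line 8: ['security', 'music'] (min_width=14, slack=4)
Total lines: 8

Answer: 8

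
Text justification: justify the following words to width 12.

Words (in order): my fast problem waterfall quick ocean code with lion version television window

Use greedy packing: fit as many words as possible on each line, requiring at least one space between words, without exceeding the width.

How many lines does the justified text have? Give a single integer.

Answer: 8

Derivation:
Line 1: ['my', 'fast'] (min_width=7, slack=5)
Line 2: ['problem'] (min_width=7, slack=5)
Line 3: ['waterfall'] (min_width=9, slack=3)
Line 4: ['quick', 'ocean'] (min_width=11, slack=1)
Line 5: ['code', 'with'] (min_width=9, slack=3)
Line 6: ['lion', 'version'] (min_width=12, slack=0)
Line 7: ['television'] (min_width=10, slack=2)
Line 8: ['window'] (min_width=6, slack=6)
Total lines: 8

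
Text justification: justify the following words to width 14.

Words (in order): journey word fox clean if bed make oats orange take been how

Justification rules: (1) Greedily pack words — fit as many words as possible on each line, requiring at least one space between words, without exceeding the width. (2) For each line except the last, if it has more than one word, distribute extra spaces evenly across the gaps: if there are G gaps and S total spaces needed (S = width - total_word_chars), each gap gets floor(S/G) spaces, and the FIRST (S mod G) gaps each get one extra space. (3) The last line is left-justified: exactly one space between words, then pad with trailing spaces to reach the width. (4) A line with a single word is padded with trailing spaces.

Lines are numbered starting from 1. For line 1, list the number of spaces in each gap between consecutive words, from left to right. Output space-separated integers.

Line 1: ['journey', 'word'] (min_width=12, slack=2)
Line 2: ['fox', 'clean', 'if'] (min_width=12, slack=2)
Line 3: ['bed', 'make', 'oats'] (min_width=13, slack=1)
Line 4: ['orange', 'take'] (min_width=11, slack=3)
Line 5: ['been', 'how'] (min_width=8, slack=6)

Answer: 3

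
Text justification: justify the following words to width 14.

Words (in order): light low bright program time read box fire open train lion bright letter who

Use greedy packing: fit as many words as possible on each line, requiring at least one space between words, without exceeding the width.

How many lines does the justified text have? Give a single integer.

Line 1: ['light', 'low'] (min_width=9, slack=5)
Line 2: ['bright', 'program'] (min_width=14, slack=0)
Line 3: ['time', 'read', 'box'] (min_width=13, slack=1)
Line 4: ['fire', 'open'] (min_width=9, slack=5)
Line 5: ['train', 'lion'] (min_width=10, slack=4)
Line 6: ['bright', 'letter'] (min_width=13, slack=1)
Line 7: ['who'] (min_width=3, slack=11)
Total lines: 7

Answer: 7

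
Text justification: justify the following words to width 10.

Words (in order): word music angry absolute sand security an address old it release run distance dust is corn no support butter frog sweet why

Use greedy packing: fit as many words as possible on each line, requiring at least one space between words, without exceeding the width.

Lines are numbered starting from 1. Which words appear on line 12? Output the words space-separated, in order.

Line 1: ['word', 'music'] (min_width=10, slack=0)
Line 2: ['angry'] (min_width=5, slack=5)
Line 3: ['absolute'] (min_width=8, slack=2)
Line 4: ['sand'] (min_width=4, slack=6)
Line 5: ['security'] (min_width=8, slack=2)
Line 6: ['an', 'address'] (min_width=10, slack=0)
Line 7: ['old', 'it'] (min_width=6, slack=4)
Line 8: ['release'] (min_width=7, slack=3)
Line 9: ['run'] (min_width=3, slack=7)
Line 10: ['distance'] (min_width=8, slack=2)
Line 11: ['dust', 'is'] (min_width=7, slack=3)
Line 12: ['corn', 'no'] (min_width=7, slack=3)
Line 13: ['support'] (min_width=7, slack=3)
Line 14: ['butter'] (min_width=6, slack=4)
Line 15: ['frog', 'sweet'] (min_width=10, slack=0)
Line 16: ['why'] (min_width=3, slack=7)

Answer: corn no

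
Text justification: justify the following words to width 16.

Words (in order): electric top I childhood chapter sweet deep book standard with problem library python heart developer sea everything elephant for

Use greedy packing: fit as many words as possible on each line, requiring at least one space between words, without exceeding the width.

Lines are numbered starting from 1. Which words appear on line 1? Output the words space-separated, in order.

Line 1: ['electric', 'top', 'I'] (min_width=14, slack=2)
Line 2: ['childhood'] (min_width=9, slack=7)
Line 3: ['chapter', 'sweet'] (min_width=13, slack=3)
Line 4: ['deep', 'book'] (min_width=9, slack=7)
Line 5: ['standard', 'with'] (min_width=13, slack=3)
Line 6: ['problem', 'library'] (min_width=15, slack=1)
Line 7: ['python', 'heart'] (min_width=12, slack=4)
Line 8: ['developer', 'sea'] (min_width=13, slack=3)
Line 9: ['everything'] (min_width=10, slack=6)
Line 10: ['elephant', 'for'] (min_width=12, slack=4)

Answer: electric top I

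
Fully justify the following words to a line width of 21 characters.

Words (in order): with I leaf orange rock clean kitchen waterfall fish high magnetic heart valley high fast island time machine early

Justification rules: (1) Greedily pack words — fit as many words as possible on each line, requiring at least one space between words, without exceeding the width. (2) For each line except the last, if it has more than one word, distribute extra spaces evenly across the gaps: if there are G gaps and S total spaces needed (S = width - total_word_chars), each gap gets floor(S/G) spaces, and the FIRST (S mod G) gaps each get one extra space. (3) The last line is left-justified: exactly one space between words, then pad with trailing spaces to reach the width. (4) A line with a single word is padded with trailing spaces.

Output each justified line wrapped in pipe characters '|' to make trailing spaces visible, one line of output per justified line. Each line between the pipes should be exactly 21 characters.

Line 1: ['with', 'I', 'leaf', 'orange'] (min_width=18, slack=3)
Line 2: ['rock', 'clean', 'kitchen'] (min_width=18, slack=3)
Line 3: ['waterfall', 'fish', 'high'] (min_width=19, slack=2)
Line 4: ['magnetic', 'heart', 'valley'] (min_width=21, slack=0)
Line 5: ['high', 'fast', 'island', 'time'] (min_width=21, slack=0)
Line 6: ['machine', 'early'] (min_width=13, slack=8)

Answer: |with  I  leaf  orange|
|rock   clean  kitchen|
|waterfall  fish  high|
|magnetic heart valley|
|high fast island time|
|machine early        |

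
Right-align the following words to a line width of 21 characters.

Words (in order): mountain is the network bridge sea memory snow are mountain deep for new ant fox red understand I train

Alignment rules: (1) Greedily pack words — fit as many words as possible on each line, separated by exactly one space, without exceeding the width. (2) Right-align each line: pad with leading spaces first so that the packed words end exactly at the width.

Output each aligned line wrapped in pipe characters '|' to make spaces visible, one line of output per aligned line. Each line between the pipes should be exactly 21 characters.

Answer: |      mountain is the|
|   network bridge sea|
|      memory snow are|
|mountain deep for new|
|          ant fox red|
|   understand I train|

Derivation:
Line 1: ['mountain', 'is', 'the'] (min_width=15, slack=6)
Line 2: ['network', 'bridge', 'sea'] (min_width=18, slack=3)
Line 3: ['memory', 'snow', 'are'] (min_width=15, slack=6)
Line 4: ['mountain', 'deep', 'for', 'new'] (min_width=21, slack=0)
Line 5: ['ant', 'fox', 'red'] (min_width=11, slack=10)
Line 6: ['understand', 'I', 'train'] (min_width=18, slack=3)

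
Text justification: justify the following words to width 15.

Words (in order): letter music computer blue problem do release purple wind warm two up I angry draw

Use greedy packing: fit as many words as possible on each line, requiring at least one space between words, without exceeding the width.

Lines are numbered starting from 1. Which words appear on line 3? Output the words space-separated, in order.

Line 1: ['letter', 'music'] (min_width=12, slack=3)
Line 2: ['computer', 'blue'] (min_width=13, slack=2)
Line 3: ['problem', 'do'] (min_width=10, slack=5)
Line 4: ['release', 'purple'] (min_width=14, slack=1)
Line 5: ['wind', 'warm', 'two'] (min_width=13, slack=2)
Line 6: ['up', 'I', 'angry', 'draw'] (min_width=15, slack=0)

Answer: problem do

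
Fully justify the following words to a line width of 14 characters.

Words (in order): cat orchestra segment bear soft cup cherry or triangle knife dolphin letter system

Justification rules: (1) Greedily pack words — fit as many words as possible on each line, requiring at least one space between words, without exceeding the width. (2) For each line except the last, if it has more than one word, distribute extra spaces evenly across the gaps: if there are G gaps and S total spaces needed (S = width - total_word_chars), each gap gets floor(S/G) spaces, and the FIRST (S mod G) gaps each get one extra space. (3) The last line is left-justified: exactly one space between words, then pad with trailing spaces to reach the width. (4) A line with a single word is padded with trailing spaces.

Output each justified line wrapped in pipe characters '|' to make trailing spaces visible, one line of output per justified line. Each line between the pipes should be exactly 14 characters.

Line 1: ['cat', 'orchestra'] (min_width=13, slack=1)
Line 2: ['segment', 'bear'] (min_width=12, slack=2)
Line 3: ['soft', 'cup'] (min_width=8, slack=6)
Line 4: ['cherry', 'or'] (min_width=9, slack=5)
Line 5: ['triangle', 'knife'] (min_width=14, slack=0)
Line 6: ['dolphin', 'letter'] (min_width=14, slack=0)
Line 7: ['system'] (min_width=6, slack=8)

Answer: |cat  orchestra|
|segment   bear|
|soft       cup|
|cherry      or|
|triangle knife|
|dolphin letter|
|system        |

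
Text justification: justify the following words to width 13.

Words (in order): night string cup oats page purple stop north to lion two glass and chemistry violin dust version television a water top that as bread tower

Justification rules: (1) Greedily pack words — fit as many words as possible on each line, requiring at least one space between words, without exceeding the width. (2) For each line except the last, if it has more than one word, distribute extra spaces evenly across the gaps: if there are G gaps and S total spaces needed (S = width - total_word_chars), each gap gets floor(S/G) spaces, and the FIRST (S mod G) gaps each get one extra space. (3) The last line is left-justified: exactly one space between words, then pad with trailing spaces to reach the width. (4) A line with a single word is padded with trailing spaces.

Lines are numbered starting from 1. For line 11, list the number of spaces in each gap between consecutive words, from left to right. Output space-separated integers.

Line 1: ['night', 'string'] (min_width=12, slack=1)
Line 2: ['cup', 'oats', 'page'] (min_width=13, slack=0)
Line 3: ['purple', 'stop'] (min_width=11, slack=2)
Line 4: ['north', 'to', 'lion'] (min_width=13, slack=0)
Line 5: ['two', 'glass', 'and'] (min_width=13, slack=0)
Line 6: ['chemistry'] (min_width=9, slack=4)
Line 7: ['violin', 'dust'] (min_width=11, slack=2)
Line 8: ['version'] (min_width=7, slack=6)
Line 9: ['television', 'a'] (min_width=12, slack=1)
Line 10: ['water', 'top'] (min_width=9, slack=4)
Line 11: ['that', 'as', 'bread'] (min_width=13, slack=0)
Line 12: ['tower'] (min_width=5, slack=8)

Answer: 1 1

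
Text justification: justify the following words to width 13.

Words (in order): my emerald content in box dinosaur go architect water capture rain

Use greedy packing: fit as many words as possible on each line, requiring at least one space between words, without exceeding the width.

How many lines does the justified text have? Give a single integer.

Answer: 6

Derivation:
Line 1: ['my', 'emerald'] (min_width=10, slack=3)
Line 2: ['content', 'in'] (min_width=10, slack=3)
Line 3: ['box', 'dinosaur'] (min_width=12, slack=1)
Line 4: ['go', 'architect'] (min_width=12, slack=1)
Line 5: ['water', 'capture'] (min_width=13, slack=0)
Line 6: ['rain'] (min_width=4, slack=9)
Total lines: 6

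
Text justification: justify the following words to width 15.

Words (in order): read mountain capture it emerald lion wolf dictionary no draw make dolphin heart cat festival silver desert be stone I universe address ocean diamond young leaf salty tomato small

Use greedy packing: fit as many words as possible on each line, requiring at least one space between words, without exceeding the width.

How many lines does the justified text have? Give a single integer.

Line 1: ['read', 'mountain'] (min_width=13, slack=2)
Line 2: ['capture', 'it'] (min_width=10, slack=5)
Line 3: ['emerald', 'lion'] (min_width=12, slack=3)
Line 4: ['wolf', 'dictionary'] (min_width=15, slack=0)
Line 5: ['no', 'draw', 'make'] (min_width=12, slack=3)
Line 6: ['dolphin', 'heart'] (min_width=13, slack=2)
Line 7: ['cat', 'festival'] (min_width=12, slack=3)
Line 8: ['silver', 'desert'] (min_width=13, slack=2)
Line 9: ['be', 'stone', 'I'] (min_width=10, slack=5)
Line 10: ['universe'] (min_width=8, slack=7)
Line 11: ['address', 'ocean'] (min_width=13, slack=2)
Line 12: ['diamond', 'young'] (min_width=13, slack=2)
Line 13: ['leaf', 'salty'] (min_width=10, slack=5)
Line 14: ['tomato', 'small'] (min_width=12, slack=3)
Total lines: 14

Answer: 14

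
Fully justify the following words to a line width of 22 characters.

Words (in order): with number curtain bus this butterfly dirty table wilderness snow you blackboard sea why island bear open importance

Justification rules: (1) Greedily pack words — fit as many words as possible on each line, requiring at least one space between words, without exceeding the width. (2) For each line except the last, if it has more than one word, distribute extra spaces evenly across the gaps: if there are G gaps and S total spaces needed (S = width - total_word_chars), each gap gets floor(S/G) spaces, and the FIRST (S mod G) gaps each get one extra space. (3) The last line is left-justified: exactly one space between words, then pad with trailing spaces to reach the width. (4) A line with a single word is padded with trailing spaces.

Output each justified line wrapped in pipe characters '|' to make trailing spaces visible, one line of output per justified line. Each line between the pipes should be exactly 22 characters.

Answer: |with   number  curtain|
|bus   this   butterfly|
|dirty table wilderness|
|snow   you  blackboard|
|sea  why  island  bear|
|open importance       |

Derivation:
Line 1: ['with', 'number', 'curtain'] (min_width=19, slack=3)
Line 2: ['bus', 'this', 'butterfly'] (min_width=18, slack=4)
Line 3: ['dirty', 'table', 'wilderness'] (min_width=22, slack=0)
Line 4: ['snow', 'you', 'blackboard'] (min_width=19, slack=3)
Line 5: ['sea', 'why', 'island', 'bear'] (min_width=19, slack=3)
Line 6: ['open', 'importance'] (min_width=15, slack=7)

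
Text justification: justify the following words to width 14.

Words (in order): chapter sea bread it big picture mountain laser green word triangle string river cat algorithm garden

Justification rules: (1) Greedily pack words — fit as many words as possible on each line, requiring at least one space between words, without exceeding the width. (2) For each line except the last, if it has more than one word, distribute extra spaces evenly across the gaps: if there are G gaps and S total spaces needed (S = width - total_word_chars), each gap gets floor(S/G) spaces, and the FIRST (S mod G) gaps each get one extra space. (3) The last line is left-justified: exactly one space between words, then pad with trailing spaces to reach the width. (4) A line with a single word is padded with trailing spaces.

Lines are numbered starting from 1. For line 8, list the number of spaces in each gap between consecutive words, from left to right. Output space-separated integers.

Answer: 2

Derivation:
Line 1: ['chapter', 'sea'] (min_width=11, slack=3)
Line 2: ['bread', 'it', 'big'] (min_width=12, slack=2)
Line 3: ['picture'] (min_width=7, slack=7)
Line 4: ['mountain', 'laser'] (min_width=14, slack=0)
Line 5: ['green', 'word'] (min_width=10, slack=4)
Line 6: ['triangle'] (min_width=8, slack=6)
Line 7: ['string', 'river'] (min_width=12, slack=2)
Line 8: ['cat', 'algorithm'] (min_width=13, slack=1)
Line 9: ['garden'] (min_width=6, slack=8)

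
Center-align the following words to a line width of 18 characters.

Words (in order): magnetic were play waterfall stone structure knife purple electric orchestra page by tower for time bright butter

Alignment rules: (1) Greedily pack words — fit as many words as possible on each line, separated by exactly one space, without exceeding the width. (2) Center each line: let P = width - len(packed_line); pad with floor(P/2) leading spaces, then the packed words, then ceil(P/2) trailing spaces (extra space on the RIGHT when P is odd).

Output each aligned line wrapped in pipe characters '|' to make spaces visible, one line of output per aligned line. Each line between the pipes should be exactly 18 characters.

Line 1: ['magnetic', 'were', 'play'] (min_width=18, slack=0)
Line 2: ['waterfall', 'stone'] (min_width=15, slack=3)
Line 3: ['structure', 'knife'] (min_width=15, slack=3)
Line 4: ['purple', 'electric'] (min_width=15, slack=3)
Line 5: ['orchestra', 'page', 'by'] (min_width=17, slack=1)
Line 6: ['tower', 'for', 'time'] (min_width=14, slack=4)
Line 7: ['bright', 'butter'] (min_width=13, slack=5)

Answer: |magnetic were play|
| waterfall stone  |
| structure knife  |
| purple electric  |
|orchestra page by |
|  tower for time  |
|  bright butter   |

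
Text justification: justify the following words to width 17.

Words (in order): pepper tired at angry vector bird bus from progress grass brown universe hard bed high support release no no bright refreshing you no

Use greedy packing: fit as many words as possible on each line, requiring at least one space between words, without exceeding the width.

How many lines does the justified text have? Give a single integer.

Answer: 9

Derivation:
Line 1: ['pepper', 'tired', 'at'] (min_width=15, slack=2)
Line 2: ['angry', 'vector', 'bird'] (min_width=17, slack=0)
Line 3: ['bus', 'from', 'progress'] (min_width=17, slack=0)
Line 4: ['grass', 'brown'] (min_width=11, slack=6)
Line 5: ['universe', 'hard', 'bed'] (min_width=17, slack=0)
Line 6: ['high', 'support'] (min_width=12, slack=5)
Line 7: ['release', 'no', 'no'] (min_width=13, slack=4)
Line 8: ['bright', 'refreshing'] (min_width=17, slack=0)
Line 9: ['you', 'no'] (min_width=6, slack=11)
Total lines: 9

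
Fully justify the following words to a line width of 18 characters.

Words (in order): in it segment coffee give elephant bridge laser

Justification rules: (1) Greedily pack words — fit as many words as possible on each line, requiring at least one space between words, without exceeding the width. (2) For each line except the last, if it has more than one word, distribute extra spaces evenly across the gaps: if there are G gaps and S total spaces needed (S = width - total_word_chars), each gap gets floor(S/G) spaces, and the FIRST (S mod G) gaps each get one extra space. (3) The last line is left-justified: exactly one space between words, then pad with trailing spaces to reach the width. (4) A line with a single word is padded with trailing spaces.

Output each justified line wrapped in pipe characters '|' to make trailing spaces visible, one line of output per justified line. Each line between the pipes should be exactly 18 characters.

Answer: |in    it   segment|
|coffee        give|
|elephant    bridge|
|laser             |

Derivation:
Line 1: ['in', 'it', 'segment'] (min_width=13, slack=5)
Line 2: ['coffee', 'give'] (min_width=11, slack=7)
Line 3: ['elephant', 'bridge'] (min_width=15, slack=3)
Line 4: ['laser'] (min_width=5, slack=13)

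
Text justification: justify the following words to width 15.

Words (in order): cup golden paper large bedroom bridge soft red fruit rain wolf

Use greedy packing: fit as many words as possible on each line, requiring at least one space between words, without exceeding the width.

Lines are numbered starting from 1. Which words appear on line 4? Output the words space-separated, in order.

Line 1: ['cup', 'golden'] (min_width=10, slack=5)
Line 2: ['paper', 'large'] (min_width=11, slack=4)
Line 3: ['bedroom', 'bridge'] (min_width=14, slack=1)
Line 4: ['soft', 'red', 'fruit'] (min_width=14, slack=1)
Line 5: ['rain', 'wolf'] (min_width=9, slack=6)

Answer: soft red fruit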